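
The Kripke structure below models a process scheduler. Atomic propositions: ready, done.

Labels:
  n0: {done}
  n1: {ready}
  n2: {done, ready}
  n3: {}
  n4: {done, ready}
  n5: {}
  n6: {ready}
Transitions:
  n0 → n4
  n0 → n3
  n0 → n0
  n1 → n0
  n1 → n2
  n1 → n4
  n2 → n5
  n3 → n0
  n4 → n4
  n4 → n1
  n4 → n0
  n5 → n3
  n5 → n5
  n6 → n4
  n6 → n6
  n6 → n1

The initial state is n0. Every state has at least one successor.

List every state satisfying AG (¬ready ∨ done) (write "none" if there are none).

none

States satisfying ¬ready ∨ done: {n0, n2, n3, n4, n5}.
States satisfying AG (¬ready ∨ done): ∅.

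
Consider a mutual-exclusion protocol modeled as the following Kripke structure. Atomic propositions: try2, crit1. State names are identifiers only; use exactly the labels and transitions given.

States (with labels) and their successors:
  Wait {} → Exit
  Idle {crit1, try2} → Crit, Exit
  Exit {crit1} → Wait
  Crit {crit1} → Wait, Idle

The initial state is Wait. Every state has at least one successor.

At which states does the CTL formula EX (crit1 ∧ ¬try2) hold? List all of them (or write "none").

States satisfying crit1 ∧ ¬try2: {Exit, Crit}.
States satisfying EX (crit1 ∧ ¬try2): {Wait, Idle}.

{Wait, Idle}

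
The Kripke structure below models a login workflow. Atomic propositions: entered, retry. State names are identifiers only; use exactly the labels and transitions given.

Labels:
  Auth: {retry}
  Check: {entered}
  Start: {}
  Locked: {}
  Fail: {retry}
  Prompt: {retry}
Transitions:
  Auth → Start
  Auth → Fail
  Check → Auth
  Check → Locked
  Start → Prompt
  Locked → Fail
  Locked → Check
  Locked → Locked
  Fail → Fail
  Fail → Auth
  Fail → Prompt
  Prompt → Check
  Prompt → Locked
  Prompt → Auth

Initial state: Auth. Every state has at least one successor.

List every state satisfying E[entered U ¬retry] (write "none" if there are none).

{Check, Start, Locked}

States satisfying entered: {Check}.
States satisfying ¬retry: {Check, Start, Locked}.
States satisfying E[entered U ¬retry]: {Check, Start, Locked}.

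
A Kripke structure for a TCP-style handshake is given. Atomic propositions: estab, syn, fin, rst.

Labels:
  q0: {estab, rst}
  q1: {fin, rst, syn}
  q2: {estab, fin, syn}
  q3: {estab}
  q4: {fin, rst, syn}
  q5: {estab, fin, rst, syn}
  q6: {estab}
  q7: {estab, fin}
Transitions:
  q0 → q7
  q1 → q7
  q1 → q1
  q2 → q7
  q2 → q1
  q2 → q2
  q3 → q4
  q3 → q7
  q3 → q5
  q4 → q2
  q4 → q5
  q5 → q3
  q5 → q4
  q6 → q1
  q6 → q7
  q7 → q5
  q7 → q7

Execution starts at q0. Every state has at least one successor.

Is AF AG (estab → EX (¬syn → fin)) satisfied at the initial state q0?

States satisfying AG (estab → EX (¬syn → fin)): {q0, q1, q2, q3, q4, q5, q6, q7}.
States satisfying AF AG (estab → EX (¬syn → fin)): {q0, q1, q2, q3, q4, q5, q6, q7}.
q0 ∈ Sat(AF AG (estab → EX (¬syn → fin))).

Holds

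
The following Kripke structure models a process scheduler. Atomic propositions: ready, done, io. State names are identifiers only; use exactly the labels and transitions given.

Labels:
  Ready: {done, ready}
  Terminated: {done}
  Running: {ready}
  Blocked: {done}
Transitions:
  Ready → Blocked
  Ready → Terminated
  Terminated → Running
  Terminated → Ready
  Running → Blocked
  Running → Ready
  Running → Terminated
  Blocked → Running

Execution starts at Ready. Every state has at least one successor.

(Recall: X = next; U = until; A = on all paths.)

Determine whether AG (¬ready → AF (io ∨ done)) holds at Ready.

States satisfying ¬ready → AF (io ∨ done): {Ready, Terminated, Running, Blocked}.
States satisfying AG (¬ready → AF (io ∨ done)): {Ready, Terminated, Running, Blocked}.
Every state reachable from Ready satisfies ¬ready → AF (io ∨ done).
Ready ∈ Sat(AG (¬ready → AF (io ∨ done))).

Yes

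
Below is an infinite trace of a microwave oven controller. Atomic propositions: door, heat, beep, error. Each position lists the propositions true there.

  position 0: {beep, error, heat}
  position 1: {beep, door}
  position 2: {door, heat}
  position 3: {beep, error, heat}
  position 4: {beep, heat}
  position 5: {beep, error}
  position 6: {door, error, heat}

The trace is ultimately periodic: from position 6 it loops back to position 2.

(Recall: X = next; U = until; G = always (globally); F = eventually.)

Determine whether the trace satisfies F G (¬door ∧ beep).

Violated

G (¬door ∧ beep) is false at every position 0..6, so it never becomes true and F G (¬door ∧ beep) fails.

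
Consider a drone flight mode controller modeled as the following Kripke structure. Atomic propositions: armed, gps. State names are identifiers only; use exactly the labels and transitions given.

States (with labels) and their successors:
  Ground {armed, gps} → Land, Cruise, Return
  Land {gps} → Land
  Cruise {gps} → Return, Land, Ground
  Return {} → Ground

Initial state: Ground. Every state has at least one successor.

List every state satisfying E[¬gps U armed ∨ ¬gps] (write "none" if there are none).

{Ground, Return}

States satisfying ¬gps: {Return}.
States satisfying armed ∨ ¬gps: {Ground, Return}.
States satisfying E[¬gps U armed ∨ ¬gps]: {Ground, Return}.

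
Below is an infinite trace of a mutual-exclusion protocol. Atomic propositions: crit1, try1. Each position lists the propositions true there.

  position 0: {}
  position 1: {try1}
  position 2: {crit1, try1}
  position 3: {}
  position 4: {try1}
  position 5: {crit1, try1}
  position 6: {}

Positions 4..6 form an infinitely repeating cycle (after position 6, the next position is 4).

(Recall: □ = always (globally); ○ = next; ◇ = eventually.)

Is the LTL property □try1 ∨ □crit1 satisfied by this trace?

No

try1 must hold at every position from 0 onward. It fails at position 0, so □try1 is false.
crit1 must hold at every position from 0 onward. It fails at position 0, so □crit1 is false.
At position 0: □try1 is false; □crit1 is false; so □try1 ∨ □crit1 is false.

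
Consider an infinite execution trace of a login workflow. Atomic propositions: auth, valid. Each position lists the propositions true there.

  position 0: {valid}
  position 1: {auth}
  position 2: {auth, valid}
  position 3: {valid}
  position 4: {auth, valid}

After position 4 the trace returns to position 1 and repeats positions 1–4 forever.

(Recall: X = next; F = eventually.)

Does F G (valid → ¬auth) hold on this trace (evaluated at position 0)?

Does not hold

G (valid → ¬auth) is false at every position 0..4, so it never becomes true and F G (valid → ¬auth) fails.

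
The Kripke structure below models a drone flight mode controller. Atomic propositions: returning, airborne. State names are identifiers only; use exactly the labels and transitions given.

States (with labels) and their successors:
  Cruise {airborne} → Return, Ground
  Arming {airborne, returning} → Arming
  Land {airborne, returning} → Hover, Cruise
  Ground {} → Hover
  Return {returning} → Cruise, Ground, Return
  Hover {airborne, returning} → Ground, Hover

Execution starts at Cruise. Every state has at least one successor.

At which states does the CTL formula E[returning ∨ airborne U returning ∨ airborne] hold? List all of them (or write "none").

States satisfying returning ∨ airborne: {Cruise, Arming, Land, Return, Hover}.
States satisfying E[returning ∨ airborne U returning ∨ airborne]: {Cruise, Arming, Land, Return, Hover}.

{Cruise, Arming, Land, Return, Hover}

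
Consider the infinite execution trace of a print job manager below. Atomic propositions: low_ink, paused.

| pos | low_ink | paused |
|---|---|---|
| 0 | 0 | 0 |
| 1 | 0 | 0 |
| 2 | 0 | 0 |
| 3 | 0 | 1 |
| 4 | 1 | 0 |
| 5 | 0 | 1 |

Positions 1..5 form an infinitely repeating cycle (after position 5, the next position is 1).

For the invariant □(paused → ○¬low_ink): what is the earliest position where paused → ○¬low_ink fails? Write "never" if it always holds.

Check paused → ○¬low_ink at each position in order: 0 ✓, 1 ✓, 2 ✓.
At position 3 the labels are {paused} and the next position 4 has {low_ink}, so paused → ○¬low_ink is false there. This is the first violation.

3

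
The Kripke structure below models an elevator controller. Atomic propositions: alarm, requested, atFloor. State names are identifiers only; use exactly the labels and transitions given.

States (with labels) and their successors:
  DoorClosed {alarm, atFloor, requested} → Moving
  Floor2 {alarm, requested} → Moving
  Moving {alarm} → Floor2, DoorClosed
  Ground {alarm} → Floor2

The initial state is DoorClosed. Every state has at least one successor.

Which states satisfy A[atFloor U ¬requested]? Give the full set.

{DoorClosed, Moving, Ground}

States satisfying atFloor: {DoorClosed}.
States satisfying ¬requested: {Moving, Ground}.
States satisfying A[atFloor U ¬requested]: {DoorClosed, Moving, Ground}.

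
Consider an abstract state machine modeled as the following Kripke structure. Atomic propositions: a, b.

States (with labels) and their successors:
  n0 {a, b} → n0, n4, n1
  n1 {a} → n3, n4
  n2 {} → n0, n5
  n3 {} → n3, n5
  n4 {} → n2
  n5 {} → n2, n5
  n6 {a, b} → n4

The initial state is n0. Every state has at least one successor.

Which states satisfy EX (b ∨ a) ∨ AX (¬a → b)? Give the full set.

{n0, n2}

States satisfying b ∨ a: {n0, n1, n6}.
States satisfying EX (b ∨ a): {n0, n2}.
States satisfying ¬a → b: {n0, n1, n6}.
States satisfying AX (¬a → b): ∅.
States satisfying EX (b ∨ a) ∨ AX (¬a → b): {n0, n2}.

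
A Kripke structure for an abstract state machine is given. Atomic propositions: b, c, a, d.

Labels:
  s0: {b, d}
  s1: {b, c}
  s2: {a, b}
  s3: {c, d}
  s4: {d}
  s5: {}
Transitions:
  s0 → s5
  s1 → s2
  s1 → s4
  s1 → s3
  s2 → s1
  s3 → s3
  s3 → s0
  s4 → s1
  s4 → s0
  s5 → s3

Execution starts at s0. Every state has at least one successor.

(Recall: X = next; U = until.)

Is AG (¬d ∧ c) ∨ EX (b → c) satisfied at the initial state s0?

States satisfying ¬d ∧ c: {s1}.
States satisfying AG (¬d ∧ c): ∅.
States satisfying b → c: {s1, s3, s4, s5}.
States satisfying EX (b → c): {s0, s1, s2, s3, s4, s5}.
States satisfying AG (¬d ∧ c) ∨ EX (b → c): {s0, s1, s2, s3, s4, s5}.
s0 ∈ Sat(AG (¬d ∧ c) ∨ EX (b → c)).

Yes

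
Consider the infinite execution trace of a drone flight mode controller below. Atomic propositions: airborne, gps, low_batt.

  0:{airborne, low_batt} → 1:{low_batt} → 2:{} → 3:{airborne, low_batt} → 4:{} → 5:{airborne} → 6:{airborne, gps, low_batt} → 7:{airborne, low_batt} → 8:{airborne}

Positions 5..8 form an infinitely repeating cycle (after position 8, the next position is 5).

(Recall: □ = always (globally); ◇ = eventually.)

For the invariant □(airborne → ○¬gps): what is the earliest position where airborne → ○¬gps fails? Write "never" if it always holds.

5

Check airborne → ○¬gps at each position in order: 0 ✓, 1 ✓, 2 ✓, 3 ✓, 4 ✓.
At position 5 the labels are {airborne} and the next position 6 has {airborne, gps, low_batt}, so airborne → ○¬gps is false there. This is the first violation.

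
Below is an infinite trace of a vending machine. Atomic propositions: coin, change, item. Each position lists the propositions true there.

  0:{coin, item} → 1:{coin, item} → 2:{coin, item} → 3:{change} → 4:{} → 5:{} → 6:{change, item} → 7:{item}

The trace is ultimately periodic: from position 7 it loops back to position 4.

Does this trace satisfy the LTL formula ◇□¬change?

□¬change is false at every position 0..7, so it never becomes true and ◇□¬change fails.

No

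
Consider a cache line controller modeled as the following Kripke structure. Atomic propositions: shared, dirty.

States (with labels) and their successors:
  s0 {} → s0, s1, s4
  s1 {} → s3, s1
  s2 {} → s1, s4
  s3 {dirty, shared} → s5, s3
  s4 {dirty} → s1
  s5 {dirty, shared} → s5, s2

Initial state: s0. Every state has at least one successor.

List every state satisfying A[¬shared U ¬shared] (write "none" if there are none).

States satisfying ¬shared: {s0, s1, s2, s4}.
States satisfying A[¬shared U ¬shared]: {s0, s1, s2, s4}.

{s0, s1, s2, s4}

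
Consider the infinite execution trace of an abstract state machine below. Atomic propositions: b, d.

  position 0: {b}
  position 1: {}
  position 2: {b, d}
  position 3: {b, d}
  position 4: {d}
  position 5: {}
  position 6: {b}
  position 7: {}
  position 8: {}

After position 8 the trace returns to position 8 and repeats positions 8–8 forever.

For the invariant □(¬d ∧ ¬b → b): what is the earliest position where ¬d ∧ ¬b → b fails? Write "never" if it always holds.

Check ¬d ∧ ¬b → b at each position in order: 0 ✓.
At position 1 the labels are {}, so ¬d ∧ ¬b → b is false there. This is the first violation.

1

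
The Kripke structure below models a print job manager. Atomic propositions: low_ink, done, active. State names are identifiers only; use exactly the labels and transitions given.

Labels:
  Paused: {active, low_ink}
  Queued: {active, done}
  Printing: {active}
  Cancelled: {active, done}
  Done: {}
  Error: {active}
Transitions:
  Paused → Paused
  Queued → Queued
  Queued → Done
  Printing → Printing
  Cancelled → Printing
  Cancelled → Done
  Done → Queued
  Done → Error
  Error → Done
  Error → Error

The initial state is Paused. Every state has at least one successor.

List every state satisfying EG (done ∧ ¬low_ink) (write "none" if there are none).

{Queued}

States satisfying done ∧ ¬low_ink: {Queued, Cancelled}.
States satisfying EG (done ∧ ¬low_ink): {Queued}.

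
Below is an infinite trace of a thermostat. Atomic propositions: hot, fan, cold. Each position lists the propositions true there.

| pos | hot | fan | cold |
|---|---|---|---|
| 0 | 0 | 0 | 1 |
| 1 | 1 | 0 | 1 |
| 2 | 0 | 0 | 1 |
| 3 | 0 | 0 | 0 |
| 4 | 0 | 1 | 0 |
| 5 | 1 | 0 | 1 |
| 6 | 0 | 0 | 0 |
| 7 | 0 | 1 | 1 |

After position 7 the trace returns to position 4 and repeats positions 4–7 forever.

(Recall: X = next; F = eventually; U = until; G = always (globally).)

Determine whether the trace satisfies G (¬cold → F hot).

¬cold → F hot holds at every position 0..7, and those are all positions ever visited, so G (¬cold → F hot) holds.
Positions where ¬cold holds: 3, 4, 6.
Check F hot at each: 3→ok, 4→ok, 6→ok.

Satisfied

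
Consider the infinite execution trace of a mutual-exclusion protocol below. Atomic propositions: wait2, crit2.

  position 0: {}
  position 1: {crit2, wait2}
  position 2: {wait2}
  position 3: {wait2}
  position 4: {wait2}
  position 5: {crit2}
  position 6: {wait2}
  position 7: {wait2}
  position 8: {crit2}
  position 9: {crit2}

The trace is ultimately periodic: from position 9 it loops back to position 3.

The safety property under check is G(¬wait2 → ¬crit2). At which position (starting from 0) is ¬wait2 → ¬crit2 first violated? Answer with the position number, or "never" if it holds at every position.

5

Check ¬wait2 → ¬crit2 at each position in order: 0 ✓, 1 ✓, 2 ✓, 3 ✓, 4 ✓.
At position 5 the labels are {crit2}, so ¬wait2 → ¬crit2 is false there. This is the first violation.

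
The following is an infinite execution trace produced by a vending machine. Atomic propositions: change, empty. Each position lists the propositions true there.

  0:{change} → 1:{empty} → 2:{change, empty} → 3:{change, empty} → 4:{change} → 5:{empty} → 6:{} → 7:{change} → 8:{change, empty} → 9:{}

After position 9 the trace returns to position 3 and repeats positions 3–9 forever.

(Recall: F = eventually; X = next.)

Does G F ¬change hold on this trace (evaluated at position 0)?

Holds

F ¬change holds at every position 0..9, and those are all positions ever visited, so G F ¬change holds.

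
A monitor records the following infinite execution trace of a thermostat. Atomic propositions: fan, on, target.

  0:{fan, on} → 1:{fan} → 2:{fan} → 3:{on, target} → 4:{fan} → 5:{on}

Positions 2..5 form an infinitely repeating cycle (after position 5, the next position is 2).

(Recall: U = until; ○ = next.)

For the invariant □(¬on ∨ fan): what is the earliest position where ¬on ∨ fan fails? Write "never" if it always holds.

Check ¬on ∨ fan at each position in order: 0 ✓, 1 ✓, 2 ✓.
At position 3 the labels are {on, target}, so ¬on ∨ fan is false there. This is the first violation.

3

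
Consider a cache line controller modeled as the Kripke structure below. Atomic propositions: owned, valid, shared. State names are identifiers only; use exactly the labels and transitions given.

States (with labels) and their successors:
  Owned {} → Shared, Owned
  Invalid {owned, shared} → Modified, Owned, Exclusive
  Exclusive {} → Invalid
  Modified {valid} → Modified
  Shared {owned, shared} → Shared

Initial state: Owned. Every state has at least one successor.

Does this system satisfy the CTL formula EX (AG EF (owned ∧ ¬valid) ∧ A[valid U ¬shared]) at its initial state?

Yes

States satisfying AG EF (owned ∧ ¬valid) ∧ A[valid U ¬shared]: {Owned}.
States satisfying EX (AG EF (owned ∧ ¬valid) ∧ A[valid U ¬shared]): {Owned, Invalid}.
Owned ∈ Sat(EX (AG EF (owned ∧ ¬valid) ∧ A[valid U ¬shared])).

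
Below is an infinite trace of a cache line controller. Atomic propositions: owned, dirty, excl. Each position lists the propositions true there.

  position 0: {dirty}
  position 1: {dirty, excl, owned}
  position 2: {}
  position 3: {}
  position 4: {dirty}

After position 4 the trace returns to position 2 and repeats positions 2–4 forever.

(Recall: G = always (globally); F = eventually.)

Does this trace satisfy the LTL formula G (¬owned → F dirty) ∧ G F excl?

¬owned → F dirty holds at every position 0..4, and those are all positions ever visited, so G (¬owned → F dirty) holds.
Positions where ¬owned holds: 0, 2, 3, 4.
Check F dirty at each: 0→ok, 2→ok, 3→ok, 4→ok.
F excl must hold at every position from 0 onward. It fails at position 2, so G F excl is false.
At position 0: G (¬owned → F dirty) is true; G F excl is false; so G (¬owned → F dirty) ∧ G F excl is false.

Does not hold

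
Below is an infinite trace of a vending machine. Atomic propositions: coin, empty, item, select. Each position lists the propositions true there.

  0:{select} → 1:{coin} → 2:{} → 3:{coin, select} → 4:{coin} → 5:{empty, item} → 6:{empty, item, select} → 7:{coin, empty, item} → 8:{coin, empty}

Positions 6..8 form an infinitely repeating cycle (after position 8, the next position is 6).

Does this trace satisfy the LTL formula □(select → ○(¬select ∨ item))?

Holds

select → ○(¬select ∨ item) holds at every position 0..8, and those are all positions ever visited, so □(select → ○(¬select ∨ item)) holds.
Positions where select holds: 0, 3, 6.
Check ○(¬select ∨ item) at each: 0→ok, 3→ok, 6→ok.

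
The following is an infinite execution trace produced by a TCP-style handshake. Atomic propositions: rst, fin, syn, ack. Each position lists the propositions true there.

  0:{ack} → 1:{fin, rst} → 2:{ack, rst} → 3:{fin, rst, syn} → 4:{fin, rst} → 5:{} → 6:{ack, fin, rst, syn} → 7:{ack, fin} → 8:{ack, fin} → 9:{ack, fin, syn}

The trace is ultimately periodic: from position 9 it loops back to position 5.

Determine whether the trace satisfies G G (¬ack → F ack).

Yes

G (¬ack → F ack) holds at every position 0..9, and those are all positions ever visited, so G G (¬ack → F ack) holds.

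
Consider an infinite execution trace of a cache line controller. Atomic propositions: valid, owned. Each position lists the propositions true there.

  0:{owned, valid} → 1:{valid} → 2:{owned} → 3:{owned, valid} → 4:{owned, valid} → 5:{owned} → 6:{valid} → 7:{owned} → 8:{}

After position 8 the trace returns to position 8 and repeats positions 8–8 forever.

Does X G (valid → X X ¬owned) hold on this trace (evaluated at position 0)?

No

The position after 0 is 1; G (valid → X X ¬owned) is false there.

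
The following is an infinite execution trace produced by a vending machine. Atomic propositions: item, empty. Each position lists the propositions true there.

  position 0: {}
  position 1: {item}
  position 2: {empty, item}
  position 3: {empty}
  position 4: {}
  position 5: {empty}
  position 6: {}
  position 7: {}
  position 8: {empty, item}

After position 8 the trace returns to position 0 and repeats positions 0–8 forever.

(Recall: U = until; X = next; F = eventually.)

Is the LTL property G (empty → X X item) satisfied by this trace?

Violated

empty → X X item must hold at every position from 0 onward. It fails at position 2, so G (empty → X X item) is false.
Positions where empty holds: 2, 3, 5, 8.
Check X X item at each: 2→fails, 3→fails, 5→fails, 8→ok.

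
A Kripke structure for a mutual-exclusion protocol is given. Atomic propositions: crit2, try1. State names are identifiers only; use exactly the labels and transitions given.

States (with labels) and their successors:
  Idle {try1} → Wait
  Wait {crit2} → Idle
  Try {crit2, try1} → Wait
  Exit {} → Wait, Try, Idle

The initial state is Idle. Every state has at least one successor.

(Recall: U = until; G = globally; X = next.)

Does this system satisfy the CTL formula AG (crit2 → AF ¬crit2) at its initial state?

Yes

States satisfying crit2 → AF ¬crit2: {Idle, Wait, Try, Exit}.
States satisfying AG (crit2 → AF ¬crit2): {Idle, Wait, Try, Exit}.
Every state reachable from Idle satisfies crit2 → AF ¬crit2.
Idle ∈ Sat(AG (crit2 → AF ¬crit2)).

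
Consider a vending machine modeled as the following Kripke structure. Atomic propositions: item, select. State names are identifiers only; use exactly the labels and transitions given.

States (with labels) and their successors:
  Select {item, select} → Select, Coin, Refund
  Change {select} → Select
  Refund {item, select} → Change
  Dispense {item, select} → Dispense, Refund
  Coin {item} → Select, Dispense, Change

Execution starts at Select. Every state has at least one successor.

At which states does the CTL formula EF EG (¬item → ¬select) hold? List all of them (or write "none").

{Select, Change, Refund, Dispense, Coin}

States satisfying EG (¬item → ¬select): {Select, Dispense, Coin}.
States satisfying EF EG (¬item → ¬select): {Select, Change, Refund, Dispense, Coin}.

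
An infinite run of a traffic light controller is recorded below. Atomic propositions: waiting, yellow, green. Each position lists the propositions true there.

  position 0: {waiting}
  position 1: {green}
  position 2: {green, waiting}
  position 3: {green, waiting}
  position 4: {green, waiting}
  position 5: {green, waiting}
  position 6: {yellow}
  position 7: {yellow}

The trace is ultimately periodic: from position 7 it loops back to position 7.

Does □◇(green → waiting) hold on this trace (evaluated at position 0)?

Satisfied

◇(green → waiting) holds at every position 0..7, and those are all positions ever visited, so □◇(green → waiting) holds.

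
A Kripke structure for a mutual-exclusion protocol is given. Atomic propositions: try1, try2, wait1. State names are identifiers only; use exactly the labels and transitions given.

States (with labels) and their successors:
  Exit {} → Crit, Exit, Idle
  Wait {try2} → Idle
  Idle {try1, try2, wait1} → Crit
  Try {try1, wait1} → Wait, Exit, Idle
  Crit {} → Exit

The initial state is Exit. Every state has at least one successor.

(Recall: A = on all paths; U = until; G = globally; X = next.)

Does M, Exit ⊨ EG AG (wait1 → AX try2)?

Does not hold

States satisfying AG (wait1 → AX try2): ∅.
States satisfying EG AG (wait1 → AX try2): ∅.
No suitable path/successor from Exit witnesses the formula.
Exit ∉ Sat(EG AG (wait1 → AX try2)).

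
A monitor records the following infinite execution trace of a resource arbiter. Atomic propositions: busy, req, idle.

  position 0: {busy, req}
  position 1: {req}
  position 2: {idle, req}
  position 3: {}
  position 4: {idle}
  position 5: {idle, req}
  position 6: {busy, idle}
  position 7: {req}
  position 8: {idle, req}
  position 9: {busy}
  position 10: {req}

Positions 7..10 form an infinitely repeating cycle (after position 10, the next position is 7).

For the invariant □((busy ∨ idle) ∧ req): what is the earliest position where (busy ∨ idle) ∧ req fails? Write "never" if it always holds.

1

Check (busy ∨ idle) ∧ req at each position in order: 0 ✓.
At position 1 the labels are {req}, so (busy ∨ idle) ∧ req is false there. This is the first violation.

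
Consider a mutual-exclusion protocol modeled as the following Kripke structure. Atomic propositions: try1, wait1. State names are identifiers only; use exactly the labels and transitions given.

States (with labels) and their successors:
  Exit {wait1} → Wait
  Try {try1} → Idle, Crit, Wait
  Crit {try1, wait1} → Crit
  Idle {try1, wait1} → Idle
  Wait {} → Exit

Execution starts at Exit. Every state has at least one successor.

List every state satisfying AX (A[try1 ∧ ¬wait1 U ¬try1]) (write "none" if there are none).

States satisfying A[try1 ∧ ¬wait1 U ¬try1]: {Exit, Wait}.
States satisfying AX (A[try1 ∧ ¬wait1 U ¬try1]): {Exit, Wait}.

{Exit, Wait}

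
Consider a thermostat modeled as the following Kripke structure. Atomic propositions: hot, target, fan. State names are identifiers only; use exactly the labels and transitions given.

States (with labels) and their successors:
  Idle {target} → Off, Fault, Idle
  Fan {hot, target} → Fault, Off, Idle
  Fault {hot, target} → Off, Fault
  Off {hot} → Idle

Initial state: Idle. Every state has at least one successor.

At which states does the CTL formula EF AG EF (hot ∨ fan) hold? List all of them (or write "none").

{Idle, Fan, Fault, Off}

States satisfying AG EF (hot ∨ fan): {Idle, Fan, Fault, Off}.
States satisfying EF AG EF (hot ∨ fan): {Idle, Fan, Fault, Off}.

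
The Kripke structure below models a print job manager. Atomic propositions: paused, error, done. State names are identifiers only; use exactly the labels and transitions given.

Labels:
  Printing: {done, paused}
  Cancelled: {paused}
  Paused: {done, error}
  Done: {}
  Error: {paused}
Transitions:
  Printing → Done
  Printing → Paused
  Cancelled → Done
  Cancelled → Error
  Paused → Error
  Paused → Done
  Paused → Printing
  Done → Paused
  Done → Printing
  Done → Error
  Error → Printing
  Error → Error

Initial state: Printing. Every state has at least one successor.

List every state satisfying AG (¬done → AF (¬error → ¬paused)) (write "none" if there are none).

none

States satisfying ¬done → AF (¬error → ¬paused): {Printing, Paused, Done}.
States satisfying AG (¬done → AF (¬error → ¬paused)): ∅.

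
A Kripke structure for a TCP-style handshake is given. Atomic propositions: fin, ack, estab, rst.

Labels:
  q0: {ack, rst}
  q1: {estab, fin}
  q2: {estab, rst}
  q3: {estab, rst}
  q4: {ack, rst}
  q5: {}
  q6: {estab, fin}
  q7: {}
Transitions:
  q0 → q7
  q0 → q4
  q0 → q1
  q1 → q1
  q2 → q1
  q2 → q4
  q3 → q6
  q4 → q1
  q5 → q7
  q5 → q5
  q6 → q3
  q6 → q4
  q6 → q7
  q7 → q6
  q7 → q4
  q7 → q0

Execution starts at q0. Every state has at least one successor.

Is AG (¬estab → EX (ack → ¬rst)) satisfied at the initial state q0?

States satisfying ¬estab → EX (ack → ¬rst): {q0, q1, q2, q3, q4, q5, q6, q7}.
States satisfying AG (¬estab → EX (ack → ¬rst)): {q0, q1, q2, q3, q4, q5, q6, q7}.
Every state reachable from q0 satisfies ¬estab → EX (ack → ¬rst).
q0 ∈ Sat(AG (¬estab → EX (ack → ¬rst))).

Holds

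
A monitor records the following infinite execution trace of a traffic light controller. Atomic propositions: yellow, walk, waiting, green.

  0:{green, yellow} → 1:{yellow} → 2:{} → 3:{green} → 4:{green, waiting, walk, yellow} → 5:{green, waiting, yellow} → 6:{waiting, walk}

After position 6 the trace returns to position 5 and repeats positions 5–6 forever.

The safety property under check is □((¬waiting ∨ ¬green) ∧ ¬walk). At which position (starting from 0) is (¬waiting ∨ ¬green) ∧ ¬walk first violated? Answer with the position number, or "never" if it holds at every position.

Check (¬waiting ∨ ¬green) ∧ ¬walk at each position in order: 0 ✓, 1 ✓, 2 ✓, 3 ✓.
At position 4 the labels are {green, waiting, walk, yellow}, so (¬waiting ∨ ¬green) ∧ ¬walk is false there. This is the first violation.

4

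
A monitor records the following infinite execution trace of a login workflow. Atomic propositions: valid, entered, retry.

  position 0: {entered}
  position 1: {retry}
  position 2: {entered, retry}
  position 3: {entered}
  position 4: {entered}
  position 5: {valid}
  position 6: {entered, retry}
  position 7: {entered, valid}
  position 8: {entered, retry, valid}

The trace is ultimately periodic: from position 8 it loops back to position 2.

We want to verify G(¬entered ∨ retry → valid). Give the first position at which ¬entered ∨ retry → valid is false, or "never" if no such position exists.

1

Check ¬entered ∨ retry → valid at each position in order: 0 ✓.
At position 1 the labels are {retry}, so ¬entered ∨ retry → valid is false there. This is the first violation.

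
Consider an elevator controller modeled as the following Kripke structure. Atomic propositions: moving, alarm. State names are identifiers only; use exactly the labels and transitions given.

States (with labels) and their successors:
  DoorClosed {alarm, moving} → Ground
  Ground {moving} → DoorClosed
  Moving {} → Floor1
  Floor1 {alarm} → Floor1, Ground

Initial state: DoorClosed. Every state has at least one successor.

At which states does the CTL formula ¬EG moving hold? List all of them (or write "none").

States satisfying moving: {DoorClosed, Ground}.
States satisfying EG moving: {DoorClosed, Ground}.
States satisfying ¬EG moving: {Moving, Floor1}.

{Moving, Floor1}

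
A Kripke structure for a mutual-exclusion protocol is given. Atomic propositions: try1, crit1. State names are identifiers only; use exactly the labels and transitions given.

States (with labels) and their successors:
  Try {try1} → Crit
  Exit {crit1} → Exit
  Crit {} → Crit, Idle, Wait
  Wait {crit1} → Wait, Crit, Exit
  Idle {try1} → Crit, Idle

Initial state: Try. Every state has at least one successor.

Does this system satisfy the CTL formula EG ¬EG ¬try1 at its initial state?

States satisfying ¬EG ¬try1: {Try, Idle}.
States satisfying EG ¬EG ¬try1: {Idle}.
No suitable path/successor from Try witnesses the formula.
Try ∉ Sat(EG ¬EG ¬try1).

No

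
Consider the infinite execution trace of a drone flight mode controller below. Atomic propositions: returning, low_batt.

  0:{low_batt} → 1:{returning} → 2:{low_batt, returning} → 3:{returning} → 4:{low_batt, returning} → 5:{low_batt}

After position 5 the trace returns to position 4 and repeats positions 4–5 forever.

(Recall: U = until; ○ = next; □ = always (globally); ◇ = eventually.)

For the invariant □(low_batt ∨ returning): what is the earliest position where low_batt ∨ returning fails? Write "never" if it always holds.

low_batt ∨ returning holds at every position 0..5, and those are all the positions the trace ever visits, so the invariant □(low_batt ∨ returning) is never violated.

never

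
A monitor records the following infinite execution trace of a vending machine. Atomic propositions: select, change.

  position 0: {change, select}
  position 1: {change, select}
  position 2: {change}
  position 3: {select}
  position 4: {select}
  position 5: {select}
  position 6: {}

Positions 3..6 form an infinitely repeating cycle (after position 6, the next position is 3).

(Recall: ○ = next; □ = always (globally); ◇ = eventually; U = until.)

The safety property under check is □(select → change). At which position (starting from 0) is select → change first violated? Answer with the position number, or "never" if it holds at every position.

3

Check select → change at each position in order: 0 ✓, 1 ✓, 2 ✓.
At position 3 the labels are {select}, so select → change is false there. This is the first violation.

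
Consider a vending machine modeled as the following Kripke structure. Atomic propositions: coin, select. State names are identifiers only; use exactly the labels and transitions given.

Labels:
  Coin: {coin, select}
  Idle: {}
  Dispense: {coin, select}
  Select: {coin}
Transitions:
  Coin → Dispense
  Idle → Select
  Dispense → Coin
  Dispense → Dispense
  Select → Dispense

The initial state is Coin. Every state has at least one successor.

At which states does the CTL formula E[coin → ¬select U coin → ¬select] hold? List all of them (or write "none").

States satisfying coin → ¬select: {Idle, Select}.
States satisfying E[coin → ¬select U coin → ¬select]: {Idle, Select}.

{Idle, Select}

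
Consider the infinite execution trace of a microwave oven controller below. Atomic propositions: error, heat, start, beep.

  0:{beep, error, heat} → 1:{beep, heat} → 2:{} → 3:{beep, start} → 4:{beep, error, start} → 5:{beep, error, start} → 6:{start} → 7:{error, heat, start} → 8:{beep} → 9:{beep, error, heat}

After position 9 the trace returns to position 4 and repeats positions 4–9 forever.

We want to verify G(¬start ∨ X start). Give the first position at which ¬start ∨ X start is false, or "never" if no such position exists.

Check ¬start ∨ X start at each position in order: 0 ✓, 1 ✓, 2 ✓, 3 ✓, 4 ✓, 5 ✓, 6 ✓.
At position 7 the labels are {error, heat, start} and the next position 8 has {beep}, so ¬start ∨ X start is false there. This is the first violation.

7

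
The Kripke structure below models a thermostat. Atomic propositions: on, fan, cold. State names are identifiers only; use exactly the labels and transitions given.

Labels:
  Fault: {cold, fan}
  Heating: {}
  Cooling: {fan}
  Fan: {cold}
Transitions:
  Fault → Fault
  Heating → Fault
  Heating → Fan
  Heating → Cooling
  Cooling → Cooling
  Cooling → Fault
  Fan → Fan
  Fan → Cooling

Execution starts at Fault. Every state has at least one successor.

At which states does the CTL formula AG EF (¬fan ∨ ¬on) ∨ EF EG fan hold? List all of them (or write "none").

{Fault, Heating, Cooling, Fan}

States satisfying EF (¬fan ∨ ¬on): {Fault, Heating, Cooling, Fan}.
States satisfying AG EF (¬fan ∨ ¬on): {Fault, Heating, Cooling, Fan}.
States satisfying EG fan: {Fault, Cooling}.
States satisfying EF EG fan: {Fault, Heating, Cooling, Fan}.
States satisfying AG EF (¬fan ∨ ¬on) ∨ EF EG fan: {Fault, Heating, Cooling, Fan}.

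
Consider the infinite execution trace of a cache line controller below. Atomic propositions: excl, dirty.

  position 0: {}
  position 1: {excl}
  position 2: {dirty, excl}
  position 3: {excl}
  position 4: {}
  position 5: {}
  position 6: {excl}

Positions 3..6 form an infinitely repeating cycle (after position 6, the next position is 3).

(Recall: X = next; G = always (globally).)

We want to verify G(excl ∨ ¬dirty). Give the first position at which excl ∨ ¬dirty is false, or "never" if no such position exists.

never

excl ∨ ¬dirty holds at every position 0..6, and those are all the positions the trace ever visits, so the invariant G(excl ∨ ¬dirty) is never violated.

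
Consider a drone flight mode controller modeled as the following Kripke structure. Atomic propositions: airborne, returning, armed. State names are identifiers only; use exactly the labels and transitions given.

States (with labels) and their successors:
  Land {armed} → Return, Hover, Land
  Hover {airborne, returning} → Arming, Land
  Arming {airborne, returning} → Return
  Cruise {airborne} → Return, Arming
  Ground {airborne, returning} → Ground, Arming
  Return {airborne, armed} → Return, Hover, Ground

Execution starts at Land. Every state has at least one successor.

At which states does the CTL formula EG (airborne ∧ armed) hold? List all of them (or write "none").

{Return}

States satisfying airborne ∧ armed: {Return}.
States satisfying EG (airborne ∧ armed): {Return}.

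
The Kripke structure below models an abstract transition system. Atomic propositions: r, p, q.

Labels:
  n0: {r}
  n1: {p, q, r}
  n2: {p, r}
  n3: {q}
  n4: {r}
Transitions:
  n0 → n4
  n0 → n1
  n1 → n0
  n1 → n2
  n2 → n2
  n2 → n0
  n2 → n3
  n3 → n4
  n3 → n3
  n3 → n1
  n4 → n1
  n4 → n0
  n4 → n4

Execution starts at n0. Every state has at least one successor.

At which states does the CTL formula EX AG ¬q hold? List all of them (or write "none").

States satisfying AG ¬q: ∅.
States satisfying EX AG ¬q: ∅.

none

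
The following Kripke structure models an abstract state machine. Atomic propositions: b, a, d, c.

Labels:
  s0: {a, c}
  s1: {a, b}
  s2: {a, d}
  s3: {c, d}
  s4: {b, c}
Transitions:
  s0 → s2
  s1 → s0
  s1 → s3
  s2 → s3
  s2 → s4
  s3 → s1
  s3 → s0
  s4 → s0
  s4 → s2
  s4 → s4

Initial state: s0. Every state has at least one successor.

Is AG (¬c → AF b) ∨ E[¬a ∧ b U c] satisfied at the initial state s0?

States satisfying ¬c → AF b: {s0, s1, s3, s4}.
States satisfying AG (¬c → AF b): ∅.
States satisfying ¬a ∧ b: {s4}.
States satisfying c: {s0, s3, s4}.
States satisfying E[¬a ∧ b U c]: {s0, s3, s4}.
States satisfying AG (¬c → AF b) ∨ E[¬a ∧ b U c]: {s0, s3, s4}.
s0 ∈ Sat(AG (¬c → AF b) ∨ E[¬a ∧ b U c]).

Yes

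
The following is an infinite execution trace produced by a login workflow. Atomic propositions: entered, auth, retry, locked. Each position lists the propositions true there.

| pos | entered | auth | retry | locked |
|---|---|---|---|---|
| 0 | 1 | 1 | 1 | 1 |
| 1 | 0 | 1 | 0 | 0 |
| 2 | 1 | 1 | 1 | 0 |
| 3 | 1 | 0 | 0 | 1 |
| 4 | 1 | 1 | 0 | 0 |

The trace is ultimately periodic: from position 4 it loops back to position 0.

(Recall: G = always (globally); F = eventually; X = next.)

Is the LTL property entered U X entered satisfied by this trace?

Walking from position 0: X entered first holds at position 1, and entered holds at every earlier position along the way, so entered U X entered holds.

Satisfied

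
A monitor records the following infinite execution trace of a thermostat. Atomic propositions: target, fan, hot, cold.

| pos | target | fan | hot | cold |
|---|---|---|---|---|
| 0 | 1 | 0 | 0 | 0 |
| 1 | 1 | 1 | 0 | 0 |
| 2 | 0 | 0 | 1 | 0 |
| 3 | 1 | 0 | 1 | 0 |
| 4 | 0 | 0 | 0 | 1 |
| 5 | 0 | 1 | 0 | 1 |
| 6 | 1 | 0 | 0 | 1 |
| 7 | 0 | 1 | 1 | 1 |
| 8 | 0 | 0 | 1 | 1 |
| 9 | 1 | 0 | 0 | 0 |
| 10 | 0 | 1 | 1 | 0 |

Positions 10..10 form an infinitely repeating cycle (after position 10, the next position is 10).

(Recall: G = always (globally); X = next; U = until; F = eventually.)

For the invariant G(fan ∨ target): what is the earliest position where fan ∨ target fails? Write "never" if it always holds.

Check fan ∨ target at each position in order: 0 ✓, 1 ✓.
At position 2 the labels are {hot}, so fan ∨ target is false there. This is the first violation.

2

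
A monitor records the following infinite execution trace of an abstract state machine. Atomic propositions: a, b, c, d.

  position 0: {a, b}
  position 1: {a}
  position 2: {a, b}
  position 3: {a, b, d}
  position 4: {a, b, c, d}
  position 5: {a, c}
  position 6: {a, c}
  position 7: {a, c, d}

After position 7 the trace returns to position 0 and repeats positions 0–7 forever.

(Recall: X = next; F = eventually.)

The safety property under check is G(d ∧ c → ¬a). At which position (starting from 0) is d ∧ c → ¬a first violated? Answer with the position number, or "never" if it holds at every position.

4

Check d ∧ c → ¬a at each position in order: 0 ✓, 1 ✓, 2 ✓, 3 ✓.
At position 4 the labels are {a, b, c, d}, so d ∧ c → ¬a is false there. This is the first violation.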